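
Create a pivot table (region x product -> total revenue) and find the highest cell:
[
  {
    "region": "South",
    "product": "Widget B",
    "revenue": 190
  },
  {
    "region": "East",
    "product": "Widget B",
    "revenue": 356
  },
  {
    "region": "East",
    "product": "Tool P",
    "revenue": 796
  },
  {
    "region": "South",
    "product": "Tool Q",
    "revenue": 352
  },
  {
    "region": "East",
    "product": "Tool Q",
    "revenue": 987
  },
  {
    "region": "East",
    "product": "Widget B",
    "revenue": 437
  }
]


Pivot: region (rows) x product (columns) -> total revenue

     Tool P        Tool Q        Widget B    
East           796           987           793  
South            0           352           190  

Highest: East / Tool Q = $987

East / Tool Q = $987


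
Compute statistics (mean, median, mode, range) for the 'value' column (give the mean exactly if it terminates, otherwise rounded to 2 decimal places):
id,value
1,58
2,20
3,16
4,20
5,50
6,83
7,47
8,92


Data: [58, 20, 16, 20, 50, 83, 47, 92]
Count: 8
Sum: 386
Mean: 386/8 = 48.25
Sorted: [16, 20, 20, 47, 50, 58, 83, 92]
Median: 48.5
Mode: 20 (2 times)
Range: 92 - 16 = 76
Min: 16, Max: 92

mean=48.25, median=48.5, mode=20, range=76


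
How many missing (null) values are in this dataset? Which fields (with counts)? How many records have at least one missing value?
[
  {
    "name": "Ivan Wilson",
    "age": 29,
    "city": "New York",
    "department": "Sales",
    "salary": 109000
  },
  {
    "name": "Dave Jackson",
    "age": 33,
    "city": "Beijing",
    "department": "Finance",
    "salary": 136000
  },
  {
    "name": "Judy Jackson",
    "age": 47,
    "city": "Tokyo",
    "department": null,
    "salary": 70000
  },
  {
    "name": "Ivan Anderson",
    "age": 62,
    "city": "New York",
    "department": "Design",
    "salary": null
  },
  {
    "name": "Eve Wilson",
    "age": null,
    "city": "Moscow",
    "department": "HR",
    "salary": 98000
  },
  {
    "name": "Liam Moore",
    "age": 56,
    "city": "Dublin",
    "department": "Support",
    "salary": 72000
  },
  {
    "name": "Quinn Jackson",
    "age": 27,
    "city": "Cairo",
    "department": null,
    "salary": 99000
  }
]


Checking for missing (null) values in 7 records:

  Ivan Wilson: complete
  Dave Jackson: complete
  Judy Jackson: department
  Ivan Anderson: salary
  Eve Wilson: age
  Liam Moore: complete
  Quinn Jackson: department

Per field:
  name: 0 missing
  age: 1 missing
  city: 0 missing
  department: 2 missing
  salary: 1 missing

Total missing values: 4
Records with any missing: 4

4 missing values (age: 1, department: 2, salary: 1); 4 incomplete records


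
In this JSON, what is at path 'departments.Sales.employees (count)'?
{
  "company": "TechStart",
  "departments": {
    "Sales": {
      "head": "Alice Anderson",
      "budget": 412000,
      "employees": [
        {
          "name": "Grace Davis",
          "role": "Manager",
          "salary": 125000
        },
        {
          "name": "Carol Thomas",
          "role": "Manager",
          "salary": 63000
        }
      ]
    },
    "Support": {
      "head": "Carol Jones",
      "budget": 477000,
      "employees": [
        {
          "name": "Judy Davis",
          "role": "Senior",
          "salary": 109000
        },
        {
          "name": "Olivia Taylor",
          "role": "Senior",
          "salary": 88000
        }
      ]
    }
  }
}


Path: departments.Sales.employees (count)

Navigate:
  -> departments
  -> Sales
  -> employees (array, length 2)

2


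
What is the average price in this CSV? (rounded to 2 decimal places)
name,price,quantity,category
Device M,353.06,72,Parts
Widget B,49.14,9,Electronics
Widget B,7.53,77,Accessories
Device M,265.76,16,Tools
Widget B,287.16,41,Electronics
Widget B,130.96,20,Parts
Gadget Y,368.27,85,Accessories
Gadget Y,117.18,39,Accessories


Computing average price:
Values: [353.06, 49.14, 7.53, 265.76, 287.16, 130.96, 368.27, 117.18]
Sum = 1579.06
Count = 8
Average = 1579.06/8 = 197.3825 exactly -> 197.38 (rounded half-up to 2 decimal places)

197.38


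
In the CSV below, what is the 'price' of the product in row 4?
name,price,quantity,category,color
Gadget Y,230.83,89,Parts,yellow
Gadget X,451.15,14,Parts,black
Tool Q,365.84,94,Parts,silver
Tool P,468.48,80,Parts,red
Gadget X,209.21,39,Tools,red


Query: Row 4 ('Tool P'), column 'price'
Value: 468.48

468.48


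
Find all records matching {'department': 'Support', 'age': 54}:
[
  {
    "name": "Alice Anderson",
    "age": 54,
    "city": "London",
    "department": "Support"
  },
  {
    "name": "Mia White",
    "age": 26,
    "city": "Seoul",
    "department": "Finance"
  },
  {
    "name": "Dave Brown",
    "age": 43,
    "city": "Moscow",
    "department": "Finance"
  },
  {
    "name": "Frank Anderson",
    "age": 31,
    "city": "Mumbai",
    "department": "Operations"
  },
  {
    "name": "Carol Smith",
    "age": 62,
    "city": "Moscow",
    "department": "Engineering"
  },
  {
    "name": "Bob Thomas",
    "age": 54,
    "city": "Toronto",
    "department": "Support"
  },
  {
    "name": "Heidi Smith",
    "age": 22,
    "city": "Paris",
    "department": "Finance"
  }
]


Search criteria: {'department': 'Support', 'age': 54}

Checking 7 records:
  Alice Anderson: {department: Support, age: 54} <-- MATCH
  Mia White: {department: Finance, age: 26}
  Dave Brown: {department: Finance, age: 43}
  Frank Anderson: {department: Operations, age: 31}
  Carol Smith: {department: Engineering, age: 62}
  Bob Thomas: {department: Support, age: 54} <-- MATCH
  Heidi Smith: {department: Finance, age: 22}

Matches: ["Alice Anderson", "Bob Thomas"]

["Alice Anderson", "Bob Thomas"]


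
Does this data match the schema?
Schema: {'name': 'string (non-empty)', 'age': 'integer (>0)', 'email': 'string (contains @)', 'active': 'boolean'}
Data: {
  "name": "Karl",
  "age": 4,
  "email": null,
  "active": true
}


Validating each field against schema:
  name: OK (non-empty string)
  age: OK (positive integer)
  email: FAIL (null is not a string)
  active: OK (boolean)

Result: INVALID (1 error: email)

INVALID (1 error: email)


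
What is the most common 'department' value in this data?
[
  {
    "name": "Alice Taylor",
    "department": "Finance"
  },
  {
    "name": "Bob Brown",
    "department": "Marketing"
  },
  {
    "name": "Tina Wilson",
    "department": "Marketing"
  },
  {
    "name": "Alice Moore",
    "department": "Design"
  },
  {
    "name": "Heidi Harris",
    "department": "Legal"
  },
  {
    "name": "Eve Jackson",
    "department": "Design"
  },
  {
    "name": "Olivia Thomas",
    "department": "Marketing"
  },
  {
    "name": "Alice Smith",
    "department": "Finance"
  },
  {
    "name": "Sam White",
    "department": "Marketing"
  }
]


Counting 'department' values across 9 records:

  Marketing: 4 ####
  Finance: 2 ##
  Design: 2 ##
  Legal: 1 #

Most common: Marketing (4 times)

Marketing (4 times)


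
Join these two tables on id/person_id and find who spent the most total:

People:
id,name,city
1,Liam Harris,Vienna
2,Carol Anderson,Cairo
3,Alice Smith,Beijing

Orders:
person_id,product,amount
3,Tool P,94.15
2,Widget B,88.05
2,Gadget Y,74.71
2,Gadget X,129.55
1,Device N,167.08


Join on: people.id = orders.person_id

Joined rows:
  Alice Smith (Beijing) bought Tool P for $94.15
  Carol Anderson (Cairo) bought Widget B for $88.05
  Carol Anderson (Cairo) bought Gadget Y for $74.71
  Carol Anderson (Cairo) bought Gadget X for $129.55
  Liam Harris (Vienna) bought Device N for $167.08

Total per person:
  Carol Anderson: $292.31
  Liam Harris: $167.08
  Alice Smith: $94.15

Top spender: Carol Anderson ($292.31)

Carol Anderson ($292.31)


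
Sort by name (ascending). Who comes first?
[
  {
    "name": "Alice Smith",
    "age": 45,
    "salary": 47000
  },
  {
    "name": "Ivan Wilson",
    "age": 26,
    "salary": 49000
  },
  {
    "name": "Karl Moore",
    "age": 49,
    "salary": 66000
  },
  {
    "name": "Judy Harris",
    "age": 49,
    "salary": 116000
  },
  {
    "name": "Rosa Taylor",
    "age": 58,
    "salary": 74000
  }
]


Sort by: name (ascending)

Sorted order:
  1. Alice Smith (name = Alice Smith)
  2. Ivan Wilson (name = Ivan Wilson)
  3. Judy Harris (name = Judy Harris)
  4. Karl Moore (name = Karl Moore)
  5. Rosa Taylor (name = Rosa Taylor)

First: Alice Smith

Alice Smith


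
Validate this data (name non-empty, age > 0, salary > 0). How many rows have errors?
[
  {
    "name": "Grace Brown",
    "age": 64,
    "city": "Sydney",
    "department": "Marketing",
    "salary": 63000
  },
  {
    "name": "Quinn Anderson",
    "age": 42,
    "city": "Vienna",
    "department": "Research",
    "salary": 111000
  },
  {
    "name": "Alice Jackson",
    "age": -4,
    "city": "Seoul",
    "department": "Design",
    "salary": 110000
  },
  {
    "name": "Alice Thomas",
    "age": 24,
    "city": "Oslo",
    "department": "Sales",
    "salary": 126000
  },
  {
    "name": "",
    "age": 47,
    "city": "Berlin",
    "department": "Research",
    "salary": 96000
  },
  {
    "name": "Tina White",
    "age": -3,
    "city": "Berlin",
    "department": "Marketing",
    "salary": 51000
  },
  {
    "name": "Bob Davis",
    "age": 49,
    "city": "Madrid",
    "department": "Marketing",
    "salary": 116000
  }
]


Validating 7 records:
Rules: name non-empty, age > 0, salary > 0

  Row 1 (Grace Brown): OK
  Row 2 (Quinn Anderson): OK
  Row 3 (Alice Jackson): negative age: -4
  Row 4 (Alice Thomas): OK
  Row 5 (???): empty name
  Row 6 (Tina White): negative age: -3
  Row 7 (Bob Davis): OK

Total errors: 3

3 errors


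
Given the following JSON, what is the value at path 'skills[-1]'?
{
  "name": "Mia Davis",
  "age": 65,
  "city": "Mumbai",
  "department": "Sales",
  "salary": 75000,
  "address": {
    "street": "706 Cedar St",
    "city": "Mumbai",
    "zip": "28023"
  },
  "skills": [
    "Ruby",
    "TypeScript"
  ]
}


Query: skills[-1]
Path: skills -> last element
Value: TypeScript

TypeScript


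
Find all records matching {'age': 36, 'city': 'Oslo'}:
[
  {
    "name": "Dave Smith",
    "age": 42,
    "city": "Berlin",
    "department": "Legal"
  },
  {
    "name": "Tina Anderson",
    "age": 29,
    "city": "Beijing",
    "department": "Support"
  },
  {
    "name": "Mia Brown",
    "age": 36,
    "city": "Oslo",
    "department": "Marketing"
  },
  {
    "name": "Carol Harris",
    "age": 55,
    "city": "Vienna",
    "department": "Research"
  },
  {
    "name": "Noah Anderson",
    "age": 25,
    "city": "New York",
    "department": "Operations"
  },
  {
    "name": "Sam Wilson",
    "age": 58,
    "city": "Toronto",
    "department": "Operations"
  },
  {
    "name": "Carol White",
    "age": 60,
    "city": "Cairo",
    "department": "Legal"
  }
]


Search criteria: {'age': 36, 'city': 'Oslo'}

Checking 7 records:
  Dave Smith: {age: 42, city: Berlin}
  Tina Anderson: {age: 29, city: Beijing}
  Mia Brown: {age: 36, city: Oslo} <-- MATCH
  Carol Harris: {age: 55, city: Vienna}
  Noah Anderson: {age: 25, city: New York}
  Sam Wilson: {age: 58, city: Toronto}
  Carol White: {age: 60, city: Cairo}

Matches: ["Mia Brown"]

["Mia Brown"]


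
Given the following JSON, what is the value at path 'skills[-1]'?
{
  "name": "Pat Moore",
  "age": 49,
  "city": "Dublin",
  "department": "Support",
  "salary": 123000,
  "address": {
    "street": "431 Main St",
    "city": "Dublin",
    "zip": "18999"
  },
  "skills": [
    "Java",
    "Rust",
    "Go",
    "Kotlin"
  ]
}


Query: skills[-1]
Path: skills -> last element
Value: Kotlin

Kotlin


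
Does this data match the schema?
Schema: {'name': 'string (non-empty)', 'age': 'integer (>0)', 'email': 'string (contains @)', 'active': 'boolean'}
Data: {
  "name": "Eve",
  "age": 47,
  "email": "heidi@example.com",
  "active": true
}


Validating each field against schema:
  name: OK (non-empty string)
  age: OK (positive integer)
  email: OK (string with @)
  active: OK (boolean)

Result: VALID

VALID


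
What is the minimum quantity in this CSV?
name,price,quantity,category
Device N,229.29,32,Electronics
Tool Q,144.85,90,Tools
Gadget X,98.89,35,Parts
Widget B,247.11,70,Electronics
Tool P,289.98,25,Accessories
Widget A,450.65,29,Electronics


Computing minimum quantity:
Values: [32, 90, 35, 70, 25, 29]
Min = 25

25


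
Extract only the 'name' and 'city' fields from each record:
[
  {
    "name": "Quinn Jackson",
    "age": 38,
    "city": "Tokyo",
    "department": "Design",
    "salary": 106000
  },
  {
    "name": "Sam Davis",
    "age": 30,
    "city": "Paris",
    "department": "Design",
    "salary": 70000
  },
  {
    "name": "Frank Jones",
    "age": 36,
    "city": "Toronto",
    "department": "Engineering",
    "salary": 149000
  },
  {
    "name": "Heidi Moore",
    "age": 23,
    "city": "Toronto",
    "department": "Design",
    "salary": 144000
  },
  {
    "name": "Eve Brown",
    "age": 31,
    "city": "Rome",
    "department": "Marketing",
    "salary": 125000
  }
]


Original: 5 records with fields: name, age, city, department, salary
Keep: ['name', 'city']
Drop: ['age', 'department', 'salary']
Result: 5 records, 2 fields each

[
  {
    "name": "Quinn Jackson",
    "city": "Tokyo"
  },
  {
    "name": "Sam Davis",
    "city": "Paris"
  },
  {
    "name": "Frank Jones",
    "city": "Toronto"
  },
  {
    "name": "Heidi Moore",
    "city": "Toronto"
  },
  {
    "name": "Eve Brown",
    "city": "Rome"
  }
]


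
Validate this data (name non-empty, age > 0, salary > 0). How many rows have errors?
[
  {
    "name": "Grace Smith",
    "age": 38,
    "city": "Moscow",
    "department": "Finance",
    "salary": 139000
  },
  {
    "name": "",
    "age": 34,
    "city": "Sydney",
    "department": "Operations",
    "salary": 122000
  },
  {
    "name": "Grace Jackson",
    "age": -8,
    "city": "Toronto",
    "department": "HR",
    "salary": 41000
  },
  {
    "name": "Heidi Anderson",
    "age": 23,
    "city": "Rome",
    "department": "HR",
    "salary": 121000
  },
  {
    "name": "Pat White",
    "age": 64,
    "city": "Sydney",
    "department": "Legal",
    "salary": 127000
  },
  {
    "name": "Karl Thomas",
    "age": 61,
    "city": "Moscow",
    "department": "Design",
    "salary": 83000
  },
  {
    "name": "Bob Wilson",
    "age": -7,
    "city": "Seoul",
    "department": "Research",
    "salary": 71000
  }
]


Validating 7 records:
Rules: name non-empty, age > 0, salary > 0

  Row 1 (Grace Smith): OK
  Row 2 (???): empty name
  Row 3 (Grace Jackson): negative age: -8
  Row 4 (Heidi Anderson): OK
  Row 5 (Pat White): OK
  Row 6 (Karl Thomas): OK
  Row 7 (Bob Wilson): negative age: -7

Total errors: 3

3 errors


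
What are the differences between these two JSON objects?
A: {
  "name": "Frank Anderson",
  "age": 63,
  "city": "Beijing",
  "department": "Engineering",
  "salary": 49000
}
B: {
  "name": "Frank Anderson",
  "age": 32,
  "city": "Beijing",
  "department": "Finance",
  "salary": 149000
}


Comparing each field (in key order):
  name: same
  age: DIFFERENT
  city: same
  department: DIFFERENT
  salary: DIFFERENT
Differences:
  age: 63 -> 32
  department: Engineering -> Finance
  salary: 49000 -> 149000

3 field(s) changed

3 changes: age, department, salary


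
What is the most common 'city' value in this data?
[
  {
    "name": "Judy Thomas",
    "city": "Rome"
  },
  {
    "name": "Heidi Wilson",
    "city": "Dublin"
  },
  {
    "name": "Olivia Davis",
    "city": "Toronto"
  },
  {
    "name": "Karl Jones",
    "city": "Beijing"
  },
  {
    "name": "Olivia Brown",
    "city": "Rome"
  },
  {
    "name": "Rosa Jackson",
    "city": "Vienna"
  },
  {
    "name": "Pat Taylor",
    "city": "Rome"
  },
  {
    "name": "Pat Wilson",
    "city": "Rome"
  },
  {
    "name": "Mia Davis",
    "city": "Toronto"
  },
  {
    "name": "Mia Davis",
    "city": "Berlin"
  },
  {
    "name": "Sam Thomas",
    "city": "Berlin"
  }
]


Counting 'city' values across 11 records:

  Rome: 4 ####
  Toronto: 2 ##
  Berlin: 2 ##
  Dublin: 1 #
  Beijing: 1 #
  Vienna: 1 #

Most common: Rome (4 times)

Rome (4 times)


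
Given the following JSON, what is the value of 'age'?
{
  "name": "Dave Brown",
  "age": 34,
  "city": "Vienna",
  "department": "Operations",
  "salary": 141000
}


Looking up field 'age'
Value: 34

34


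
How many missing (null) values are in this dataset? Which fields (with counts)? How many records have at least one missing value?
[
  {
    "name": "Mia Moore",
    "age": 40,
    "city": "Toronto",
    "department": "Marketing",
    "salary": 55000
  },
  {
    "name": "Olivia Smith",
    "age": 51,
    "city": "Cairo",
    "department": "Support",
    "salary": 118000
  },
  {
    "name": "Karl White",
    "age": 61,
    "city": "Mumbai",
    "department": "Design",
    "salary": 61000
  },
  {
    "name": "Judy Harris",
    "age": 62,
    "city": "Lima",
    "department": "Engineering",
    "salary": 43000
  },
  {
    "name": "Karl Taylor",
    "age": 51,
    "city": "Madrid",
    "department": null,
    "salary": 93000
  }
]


Checking for missing (null) values in 5 records:

  Mia Moore: complete
  Olivia Smith: complete
  Karl White: complete
  Judy Harris: complete
  Karl Taylor: department

Per field:
  name: 0 missing
  age: 0 missing
  city: 0 missing
  department: 1 missing
  salary: 0 missing

Total missing values: 1
Records with any missing: 1

1 missing values (department: 1); 1 incomplete records


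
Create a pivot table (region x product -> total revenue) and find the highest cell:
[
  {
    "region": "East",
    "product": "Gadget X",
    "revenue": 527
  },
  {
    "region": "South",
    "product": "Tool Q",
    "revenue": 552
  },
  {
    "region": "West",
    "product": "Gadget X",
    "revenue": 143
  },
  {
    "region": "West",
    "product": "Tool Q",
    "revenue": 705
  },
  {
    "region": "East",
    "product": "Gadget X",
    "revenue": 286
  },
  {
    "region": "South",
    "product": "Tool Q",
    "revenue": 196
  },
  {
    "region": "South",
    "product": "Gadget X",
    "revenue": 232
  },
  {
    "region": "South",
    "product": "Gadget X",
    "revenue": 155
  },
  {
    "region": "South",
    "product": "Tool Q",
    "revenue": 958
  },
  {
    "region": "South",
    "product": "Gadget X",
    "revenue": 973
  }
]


Pivot: region (rows) x product (columns) -> total revenue

     Gadget X      Tool Q      
East           813             0  
South         1360          1706  
West           143           705  

Highest: South / Tool Q = $1706

South / Tool Q = $1706


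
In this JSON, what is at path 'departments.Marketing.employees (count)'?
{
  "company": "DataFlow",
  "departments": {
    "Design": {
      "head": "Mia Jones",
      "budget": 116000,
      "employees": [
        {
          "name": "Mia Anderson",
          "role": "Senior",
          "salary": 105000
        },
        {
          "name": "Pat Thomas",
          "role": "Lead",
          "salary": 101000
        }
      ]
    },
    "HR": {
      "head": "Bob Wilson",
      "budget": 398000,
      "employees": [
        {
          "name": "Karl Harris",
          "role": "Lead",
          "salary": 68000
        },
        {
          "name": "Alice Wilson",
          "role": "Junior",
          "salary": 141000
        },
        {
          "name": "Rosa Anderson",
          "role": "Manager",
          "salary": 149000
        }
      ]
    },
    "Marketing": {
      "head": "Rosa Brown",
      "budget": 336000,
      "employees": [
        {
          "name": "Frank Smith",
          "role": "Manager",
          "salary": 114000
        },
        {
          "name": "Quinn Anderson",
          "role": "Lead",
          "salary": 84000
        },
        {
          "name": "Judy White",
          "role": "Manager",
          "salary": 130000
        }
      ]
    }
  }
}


Path: departments.Marketing.employees (count)

Navigate:
  -> departments
  -> Marketing
  -> employees (array, length 3)

3


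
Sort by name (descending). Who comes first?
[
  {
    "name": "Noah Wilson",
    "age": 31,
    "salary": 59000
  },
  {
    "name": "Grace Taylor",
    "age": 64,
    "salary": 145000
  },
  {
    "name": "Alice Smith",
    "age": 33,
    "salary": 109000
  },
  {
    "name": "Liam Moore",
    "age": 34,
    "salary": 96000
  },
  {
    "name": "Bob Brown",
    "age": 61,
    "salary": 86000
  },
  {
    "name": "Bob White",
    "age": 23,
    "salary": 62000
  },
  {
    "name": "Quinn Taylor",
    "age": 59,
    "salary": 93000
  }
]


Sort by: name (descending)

Sorted order:
  1. Quinn Taylor (name = Quinn Taylor)
  2. Noah Wilson (name = Noah Wilson)
  3. Liam Moore (name = Liam Moore)
  4. Grace Taylor (name = Grace Taylor)
  5. Bob White (name = Bob White)
  6. Bob Brown (name = Bob Brown)
  7. Alice Smith (name = Alice Smith)

First: Quinn Taylor

Quinn Taylor


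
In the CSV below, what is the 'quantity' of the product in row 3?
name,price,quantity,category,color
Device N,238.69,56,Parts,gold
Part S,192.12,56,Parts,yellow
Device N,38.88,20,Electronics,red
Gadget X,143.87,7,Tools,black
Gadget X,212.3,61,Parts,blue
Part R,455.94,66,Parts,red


Query: Row 3 ('Device N'), column 'quantity'
Value: 20

20


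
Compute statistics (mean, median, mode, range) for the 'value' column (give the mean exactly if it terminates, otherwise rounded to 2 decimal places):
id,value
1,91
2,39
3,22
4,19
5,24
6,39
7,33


Data: [91, 39, 22, 19, 24, 39, 33]
Count: 7
Sum: 267
Mean: 267/7 ≈ 38.14 (rounded to 2 decimal places)
Sorted: [19, 22, 24, 33, 39, 39, 91]
Median: 33.0
Mode: 39 (2 times)
Range: 91 - 19 = 72
Min: 19, Max: 91

mean≈38.14, median=33.0, mode=39, range=72


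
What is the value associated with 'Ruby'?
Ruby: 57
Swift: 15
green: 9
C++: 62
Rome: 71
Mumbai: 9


Looking up key 'Ruby'
Value: 57

57


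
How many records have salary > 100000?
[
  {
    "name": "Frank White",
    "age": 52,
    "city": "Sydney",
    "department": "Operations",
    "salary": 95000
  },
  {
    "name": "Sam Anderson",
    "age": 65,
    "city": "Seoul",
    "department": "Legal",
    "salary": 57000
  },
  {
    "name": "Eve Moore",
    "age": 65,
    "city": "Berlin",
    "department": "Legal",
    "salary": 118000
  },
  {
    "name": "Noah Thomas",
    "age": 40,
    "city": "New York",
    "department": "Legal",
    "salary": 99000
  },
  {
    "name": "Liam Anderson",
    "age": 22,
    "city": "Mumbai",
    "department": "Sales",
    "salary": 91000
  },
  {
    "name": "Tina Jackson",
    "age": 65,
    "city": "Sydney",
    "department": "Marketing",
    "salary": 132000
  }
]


Data: 6 records
Condition: salary > 100000

Checking each record:
  Frank White: 95000
  Sam Anderson: 57000
  Eve Moore: 118000 MATCH
  Noah Thomas: 99000
  Liam Anderson: 91000
  Tina Jackson: 132000 MATCH

Count: 2

2


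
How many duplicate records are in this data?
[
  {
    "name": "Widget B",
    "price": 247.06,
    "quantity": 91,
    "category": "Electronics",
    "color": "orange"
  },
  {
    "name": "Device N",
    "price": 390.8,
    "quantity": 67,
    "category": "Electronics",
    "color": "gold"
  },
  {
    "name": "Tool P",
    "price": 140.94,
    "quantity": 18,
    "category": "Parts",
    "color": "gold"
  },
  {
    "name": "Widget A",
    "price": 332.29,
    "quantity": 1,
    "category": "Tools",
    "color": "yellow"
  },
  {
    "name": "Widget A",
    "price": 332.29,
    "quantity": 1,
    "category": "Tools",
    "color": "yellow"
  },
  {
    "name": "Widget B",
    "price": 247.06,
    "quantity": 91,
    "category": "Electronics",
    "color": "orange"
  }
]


Checking 6 records for duplicates:

  Row 1: Widget B ($247.06, qty 91)
  Row 2: Device N ($390.8, qty 67)
  Row 3: Tool P ($140.94, qty 18)
  Row 4: Widget A ($332.29, qty 1)
  Row 5: Widget A ($332.29, qty 1) <-- DUPLICATE
  Row 6: Widget B ($247.06, qty 91) <-- DUPLICATE

Duplicates found: 2
Unique records: 4

2 duplicates, 4 unique


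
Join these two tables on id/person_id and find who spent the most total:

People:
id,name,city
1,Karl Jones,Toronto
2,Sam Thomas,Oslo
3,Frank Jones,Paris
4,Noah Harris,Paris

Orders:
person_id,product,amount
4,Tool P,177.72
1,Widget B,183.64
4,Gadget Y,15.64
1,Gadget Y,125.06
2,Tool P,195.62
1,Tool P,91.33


Join on: people.id = orders.person_id

Joined rows:
  Noah Harris (Paris) bought Tool P for $177.72
  Karl Jones (Toronto) bought Widget B for $183.64
  Noah Harris (Paris) bought Gadget Y for $15.64
  Karl Jones (Toronto) bought Gadget Y for $125.06
  Sam Thomas (Oslo) bought Tool P for $195.62
  Karl Jones (Toronto) bought Tool P for $91.33

Total per person:
  Karl Jones: $400.03
  Sam Thomas: $195.62
  Noah Harris: $193.36

Top spender: Karl Jones ($400.03)

Karl Jones ($400.03)


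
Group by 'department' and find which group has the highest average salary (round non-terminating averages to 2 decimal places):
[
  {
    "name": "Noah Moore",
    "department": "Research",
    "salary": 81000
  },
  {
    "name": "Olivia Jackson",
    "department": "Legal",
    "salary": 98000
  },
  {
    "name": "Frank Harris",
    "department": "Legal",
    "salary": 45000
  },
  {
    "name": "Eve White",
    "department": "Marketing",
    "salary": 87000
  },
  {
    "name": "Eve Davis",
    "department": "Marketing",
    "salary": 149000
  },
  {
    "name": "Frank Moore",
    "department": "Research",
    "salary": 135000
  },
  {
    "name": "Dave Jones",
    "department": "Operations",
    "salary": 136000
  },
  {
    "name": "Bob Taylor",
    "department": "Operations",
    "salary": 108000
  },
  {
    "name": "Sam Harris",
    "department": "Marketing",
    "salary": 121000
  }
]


Group by: department

Groups:
  Legal: 2 people, avg salary = 143000/2 = $71500
  Marketing: 3 people, avg salary = 357000/3 = $119000
  Operations: 2 people, avg salary = 244000/2 = $122000
  Research: 2 people, avg salary = 216000/2 = $108000

Highest average salary: Operations ($122000)

Operations ($122000)


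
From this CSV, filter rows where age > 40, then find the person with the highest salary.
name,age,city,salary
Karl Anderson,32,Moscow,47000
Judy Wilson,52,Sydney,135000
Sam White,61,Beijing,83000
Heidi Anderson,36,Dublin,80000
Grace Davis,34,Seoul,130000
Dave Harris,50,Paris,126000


Filter: age > 40
Sort by: salary (descending)

Filtered records (3):
  Judy Wilson, age 52, salary $135000
  Dave Harris, age 50, salary $126000
  Sam White, age 61, salary $83000

Highest salary: Judy Wilson ($135000)

Judy Wilson


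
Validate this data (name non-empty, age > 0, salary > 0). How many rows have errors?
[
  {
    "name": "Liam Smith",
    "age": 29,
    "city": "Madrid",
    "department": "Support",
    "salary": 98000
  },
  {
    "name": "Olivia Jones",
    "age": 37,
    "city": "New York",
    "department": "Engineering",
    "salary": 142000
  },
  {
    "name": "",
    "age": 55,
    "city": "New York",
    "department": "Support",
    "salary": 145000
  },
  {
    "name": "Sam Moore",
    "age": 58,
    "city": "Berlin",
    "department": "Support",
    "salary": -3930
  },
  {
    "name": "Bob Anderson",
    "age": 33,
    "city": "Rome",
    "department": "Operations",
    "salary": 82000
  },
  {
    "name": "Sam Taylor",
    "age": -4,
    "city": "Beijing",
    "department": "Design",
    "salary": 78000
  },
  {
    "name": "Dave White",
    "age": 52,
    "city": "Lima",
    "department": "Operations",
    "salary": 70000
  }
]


Validating 7 records:
Rules: name non-empty, age > 0, salary > 0

  Row 1 (Liam Smith): OK
  Row 2 (Olivia Jones): OK
  Row 3 (???): empty name
  Row 4 (Sam Moore): negative salary: -3930
  Row 5 (Bob Anderson): OK
  Row 6 (Sam Taylor): negative age: -4
  Row 7 (Dave White): OK

Total errors: 3

3 errors


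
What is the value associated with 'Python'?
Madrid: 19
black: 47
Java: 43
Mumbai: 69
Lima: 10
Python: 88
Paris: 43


Looking up key 'Python'
Value: 88

88


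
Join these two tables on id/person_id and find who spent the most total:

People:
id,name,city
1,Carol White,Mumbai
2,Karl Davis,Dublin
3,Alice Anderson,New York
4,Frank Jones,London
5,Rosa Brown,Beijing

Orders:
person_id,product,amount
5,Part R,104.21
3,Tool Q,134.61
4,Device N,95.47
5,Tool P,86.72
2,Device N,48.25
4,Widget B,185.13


Join on: people.id = orders.person_id

Joined rows:
  Rosa Brown (Beijing) bought Part R for $104.21
  Alice Anderson (New York) bought Tool Q for $134.61
  Frank Jones (London) bought Device N for $95.47
  Rosa Brown (Beijing) bought Tool P for $86.72
  Karl Davis (Dublin) bought Device N for $48.25
  Frank Jones (London) bought Widget B for $185.13

Total per person:
  Frank Jones: $280.60
  Rosa Brown: $190.93
  Alice Anderson: $134.61
  Karl Davis: $48.25

Top spender: Frank Jones ($280.60)

Frank Jones ($280.60)


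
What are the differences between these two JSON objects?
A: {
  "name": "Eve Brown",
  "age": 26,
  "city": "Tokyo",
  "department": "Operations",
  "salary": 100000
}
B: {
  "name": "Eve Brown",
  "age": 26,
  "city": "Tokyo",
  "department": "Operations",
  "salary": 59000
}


Comparing each field (in key order):
  name: same
  age: same
  city: same
  department: same
  salary: DIFFERENT
Differences:
  salary: 100000 -> 59000

1 field(s) changed

1 change: salary


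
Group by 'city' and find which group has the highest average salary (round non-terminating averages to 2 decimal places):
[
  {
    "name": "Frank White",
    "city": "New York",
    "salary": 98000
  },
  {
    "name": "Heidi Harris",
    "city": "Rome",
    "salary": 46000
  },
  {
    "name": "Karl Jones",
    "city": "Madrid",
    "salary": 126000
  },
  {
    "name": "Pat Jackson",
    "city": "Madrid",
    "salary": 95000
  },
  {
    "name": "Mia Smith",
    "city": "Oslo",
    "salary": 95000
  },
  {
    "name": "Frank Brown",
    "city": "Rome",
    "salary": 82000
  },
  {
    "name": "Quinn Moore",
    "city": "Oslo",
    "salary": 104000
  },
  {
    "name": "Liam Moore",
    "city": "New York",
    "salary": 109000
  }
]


Group by: city

Groups:
  Madrid: 2 people, avg salary = 221000/2 = $110500
  New York: 2 people, avg salary = 207000/2 = $103500
  Oslo: 2 people, avg salary = 199000/2 = $99500
  Rome: 2 people, avg salary = 128000/2 = $64000

Highest average salary: Madrid ($110500)

Madrid ($110500)


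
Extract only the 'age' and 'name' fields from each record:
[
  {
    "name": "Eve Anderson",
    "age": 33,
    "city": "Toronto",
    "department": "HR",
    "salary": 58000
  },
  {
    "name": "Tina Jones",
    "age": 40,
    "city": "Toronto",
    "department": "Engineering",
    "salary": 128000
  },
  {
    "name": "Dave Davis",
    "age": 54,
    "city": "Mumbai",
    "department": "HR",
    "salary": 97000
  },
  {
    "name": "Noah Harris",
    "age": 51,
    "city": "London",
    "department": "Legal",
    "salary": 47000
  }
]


Original: 4 records with fields: name, age, city, department, salary
Keep: ['age', 'name']
Drop: ['city', 'department', 'salary']
Result: 4 records, 2 fields each

[
  {
    "age": 33,
    "name": "Eve Anderson"
  },
  {
    "age": 40,
    "name": "Tina Jones"
  },
  {
    "age": 54,
    "name": "Dave Davis"
  },
  {
    "age": 51,
    "name": "Noah Harris"
  }
]


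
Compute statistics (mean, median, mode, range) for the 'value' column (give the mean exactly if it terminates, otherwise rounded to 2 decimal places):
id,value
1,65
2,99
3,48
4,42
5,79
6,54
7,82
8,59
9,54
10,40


Data: [65, 99, 48, 42, 79, 54, 82, 59, 54, 40]
Count: 10
Sum: 622
Mean: 622/10 = 62.2
Sorted: [40, 42, 48, 54, 54, 59, 65, 79, 82, 99]
Median: 56.5
Mode: 54 (2 times)
Range: 99 - 40 = 59
Min: 40, Max: 99

mean=62.2, median=56.5, mode=54, range=59


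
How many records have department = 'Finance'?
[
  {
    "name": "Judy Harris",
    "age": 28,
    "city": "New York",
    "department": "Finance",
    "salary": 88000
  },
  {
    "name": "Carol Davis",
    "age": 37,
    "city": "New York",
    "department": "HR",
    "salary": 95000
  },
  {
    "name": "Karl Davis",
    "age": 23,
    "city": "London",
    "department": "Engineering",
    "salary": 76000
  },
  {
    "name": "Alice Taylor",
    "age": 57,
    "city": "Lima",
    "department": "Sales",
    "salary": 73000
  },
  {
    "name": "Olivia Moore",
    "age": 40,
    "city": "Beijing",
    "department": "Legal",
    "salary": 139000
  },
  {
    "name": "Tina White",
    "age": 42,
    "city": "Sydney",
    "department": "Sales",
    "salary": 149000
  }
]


Data: 6 records
Condition: department = 'Finance'

Checking each record:
  Judy Harris: Finance MATCH
  Carol Davis: HR
  Karl Davis: Engineering
  Alice Taylor: Sales
  Olivia Moore: Legal
  Tina White: Sales

Count: 1

1


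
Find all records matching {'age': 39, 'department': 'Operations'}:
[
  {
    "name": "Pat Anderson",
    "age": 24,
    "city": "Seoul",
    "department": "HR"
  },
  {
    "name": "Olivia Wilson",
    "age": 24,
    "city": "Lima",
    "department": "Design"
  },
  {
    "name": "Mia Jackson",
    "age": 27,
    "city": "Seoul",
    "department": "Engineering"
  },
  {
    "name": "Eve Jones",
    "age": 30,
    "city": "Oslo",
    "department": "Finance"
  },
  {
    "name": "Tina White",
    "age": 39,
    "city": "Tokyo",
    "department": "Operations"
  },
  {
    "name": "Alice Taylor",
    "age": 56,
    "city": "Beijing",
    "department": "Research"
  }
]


Search criteria: {'age': 39, 'department': 'Operations'}

Checking 6 records:
  Pat Anderson: {age: 24, department: HR}
  Olivia Wilson: {age: 24, department: Design}
  Mia Jackson: {age: 27, department: Engineering}
  Eve Jones: {age: 30, department: Finance}
  Tina White: {age: 39, department: Operations} <-- MATCH
  Alice Taylor: {age: 56, department: Research}

Matches: ["Tina White"]

["Tina White"]


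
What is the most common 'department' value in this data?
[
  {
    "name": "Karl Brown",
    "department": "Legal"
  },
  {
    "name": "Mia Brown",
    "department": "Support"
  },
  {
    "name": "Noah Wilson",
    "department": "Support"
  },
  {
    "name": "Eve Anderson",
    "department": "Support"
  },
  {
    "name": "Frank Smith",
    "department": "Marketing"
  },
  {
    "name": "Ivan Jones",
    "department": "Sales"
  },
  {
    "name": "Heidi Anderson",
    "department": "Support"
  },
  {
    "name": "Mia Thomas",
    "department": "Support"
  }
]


Counting 'department' values across 8 records:

  Support: 5 #####
  Legal: 1 #
  Marketing: 1 #
  Sales: 1 #

Most common: Support (5 times)

Support (5 times)


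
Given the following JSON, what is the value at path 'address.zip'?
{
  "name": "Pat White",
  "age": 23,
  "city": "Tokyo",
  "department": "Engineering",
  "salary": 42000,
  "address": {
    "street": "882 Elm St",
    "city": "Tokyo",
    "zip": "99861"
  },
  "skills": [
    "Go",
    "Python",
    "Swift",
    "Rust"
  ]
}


Query: address.zip
Path: address -> zip
Value: 99861

99861


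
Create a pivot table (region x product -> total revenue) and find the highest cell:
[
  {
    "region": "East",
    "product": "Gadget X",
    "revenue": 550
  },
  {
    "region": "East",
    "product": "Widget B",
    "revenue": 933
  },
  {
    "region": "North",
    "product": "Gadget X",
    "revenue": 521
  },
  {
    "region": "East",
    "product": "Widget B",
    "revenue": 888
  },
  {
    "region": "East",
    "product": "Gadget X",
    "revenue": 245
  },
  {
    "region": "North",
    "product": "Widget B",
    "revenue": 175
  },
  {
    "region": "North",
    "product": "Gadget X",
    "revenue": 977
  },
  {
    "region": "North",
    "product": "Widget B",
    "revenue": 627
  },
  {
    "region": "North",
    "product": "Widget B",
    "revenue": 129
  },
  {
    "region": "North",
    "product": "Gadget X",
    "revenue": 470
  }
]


Pivot: region (rows) x product (columns) -> total revenue

     Gadget X      Widget B    
East           795          1821  
North         1968           931  

Highest: North / Gadget X = $1968

North / Gadget X = $1968


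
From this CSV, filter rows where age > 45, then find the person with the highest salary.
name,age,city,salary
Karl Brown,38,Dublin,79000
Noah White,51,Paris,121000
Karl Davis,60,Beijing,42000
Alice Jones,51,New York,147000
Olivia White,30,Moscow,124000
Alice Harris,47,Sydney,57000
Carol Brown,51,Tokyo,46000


Filter: age > 45
Sort by: salary (descending)

Filtered records (5):
  Alice Jones, age 51, salary $147000
  Noah White, age 51, salary $121000
  Alice Harris, age 47, salary $57000
  Carol Brown, age 51, salary $46000
  Karl Davis, age 60, salary $42000

Highest salary: Alice Jones ($147000)

Alice Jones


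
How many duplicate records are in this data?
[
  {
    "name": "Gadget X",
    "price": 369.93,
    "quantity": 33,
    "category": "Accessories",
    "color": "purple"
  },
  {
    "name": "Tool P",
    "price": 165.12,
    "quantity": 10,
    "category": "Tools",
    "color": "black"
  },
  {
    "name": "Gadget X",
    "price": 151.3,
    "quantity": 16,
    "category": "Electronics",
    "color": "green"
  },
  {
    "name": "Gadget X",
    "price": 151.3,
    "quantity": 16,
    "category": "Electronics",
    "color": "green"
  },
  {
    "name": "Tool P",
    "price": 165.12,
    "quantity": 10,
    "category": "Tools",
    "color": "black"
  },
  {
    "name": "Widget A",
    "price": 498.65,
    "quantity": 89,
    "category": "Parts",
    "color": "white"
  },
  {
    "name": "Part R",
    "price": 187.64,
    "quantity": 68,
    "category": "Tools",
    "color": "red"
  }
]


Checking 7 records for duplicates:

  Row 1: Gadget X ($369.93, qty 33)
  Row 2: Tool P ($165.12, qty 10)
  Row 3: Gadget X ($151.3, qty 16)
  Row 4: Gadget X ($151.3, qty 16) <-- DUPLICATE
  Row 5: Tool P ($165.12, qty 10) <-- DUPLICATE
  Row 6: Widget A ($498.65, qty 89)
  Row 7: Part R ($187.64, qty 68)

Duplicates found: 2
Unique records: 5

2 duplicates, 5 unique


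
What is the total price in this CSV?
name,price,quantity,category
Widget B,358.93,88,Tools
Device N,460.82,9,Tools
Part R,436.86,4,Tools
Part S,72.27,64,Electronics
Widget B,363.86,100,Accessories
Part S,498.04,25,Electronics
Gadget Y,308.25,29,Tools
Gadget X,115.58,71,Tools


Computing total price:
Values: [358.93, 460.82, 436.86, 72.27, 363.86, 498.04, 308.25, 115.58]
Sum = 2614.61

2614.61


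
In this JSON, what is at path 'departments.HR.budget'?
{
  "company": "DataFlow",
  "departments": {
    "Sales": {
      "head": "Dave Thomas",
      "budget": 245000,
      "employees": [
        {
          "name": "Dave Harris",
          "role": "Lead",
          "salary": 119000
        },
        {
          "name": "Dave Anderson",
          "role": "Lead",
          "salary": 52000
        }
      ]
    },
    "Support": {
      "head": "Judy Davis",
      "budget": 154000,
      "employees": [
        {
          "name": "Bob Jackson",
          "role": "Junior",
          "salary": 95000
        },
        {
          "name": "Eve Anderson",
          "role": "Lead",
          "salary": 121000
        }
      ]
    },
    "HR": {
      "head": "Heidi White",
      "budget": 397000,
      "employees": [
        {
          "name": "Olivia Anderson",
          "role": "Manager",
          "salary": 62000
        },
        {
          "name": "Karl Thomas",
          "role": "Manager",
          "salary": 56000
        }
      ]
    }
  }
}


Path: departments.HR.budget

Navigate:
  -> departments
  -> HR
  -> budget = 397000

397000


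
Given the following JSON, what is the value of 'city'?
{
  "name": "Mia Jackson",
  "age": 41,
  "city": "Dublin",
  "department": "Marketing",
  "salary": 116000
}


Looking up field 'city'
Value: Dublin

Dublin


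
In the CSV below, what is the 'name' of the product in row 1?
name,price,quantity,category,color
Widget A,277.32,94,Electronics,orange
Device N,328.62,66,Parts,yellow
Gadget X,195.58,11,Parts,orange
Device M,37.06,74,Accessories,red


Query: Row 1 ('Widget A'), column 'name'
Value: Widget A

Widget A


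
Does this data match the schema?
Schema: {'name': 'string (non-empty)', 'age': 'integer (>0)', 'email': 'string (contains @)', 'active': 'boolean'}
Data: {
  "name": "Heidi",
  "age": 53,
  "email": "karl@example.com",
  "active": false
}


Validating each field against schema:
  name: OK (non-empty string)
  age: OK (positive integer)
  email: OK (string with @)
  active: OK (boolean)

Result: VALID

VALID
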